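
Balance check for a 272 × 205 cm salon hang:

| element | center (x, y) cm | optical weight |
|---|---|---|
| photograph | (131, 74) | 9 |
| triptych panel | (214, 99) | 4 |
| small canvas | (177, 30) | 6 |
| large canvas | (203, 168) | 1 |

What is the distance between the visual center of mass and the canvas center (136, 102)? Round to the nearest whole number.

Weights sum to 9 + 4 + 6 + 1 = 20.
x: (9·131 + 4·214 + 6·177 + 1·203) / 20 = 3300 / 20 ≈ 165.00
y: (9·74 + 4·99 + 6·30 + 1·168) / 20 = 1410 / 20 ≈ 70.50
Relative to (136, 102): Δ = (29.00, -31.50); |Δ| = √(29.00² + -31.50²) ≈ 42.82.

≈ 43 cm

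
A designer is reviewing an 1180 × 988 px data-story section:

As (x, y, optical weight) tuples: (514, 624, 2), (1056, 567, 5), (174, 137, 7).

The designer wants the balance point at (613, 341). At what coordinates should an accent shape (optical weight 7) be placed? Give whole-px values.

(764, 303)

New total weight: (2 + 5 + 7) + 7 = 21.
x: need Σw·x = 21·613 = 12873. Existing = 2·514 + 5·1056 + 7·174 = 7526. Remainder 5347 / 7 ≈ 763.86.
y: need Σw·y = 21·341 = 7161. Existing = 2·624 + 5·567 + 7·137 = 5042. Remainder 2119 / 7 ≈ 302.71.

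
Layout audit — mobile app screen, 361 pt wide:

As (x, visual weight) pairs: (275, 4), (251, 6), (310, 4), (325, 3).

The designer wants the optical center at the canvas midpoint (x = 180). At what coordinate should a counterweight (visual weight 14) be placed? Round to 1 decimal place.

After adding the counterweight, total weight = 4 + 6 + 4 + 3 + 14 = 31.
Along x: (4821 + 14·x) / 31 = 180 (existing moment 4·275 + 6·251 + 4·310 + 3·325 = 4821) ⇒ x = (5580 − 4821) / 14 ≈ 54.21.

x ≈ 54.2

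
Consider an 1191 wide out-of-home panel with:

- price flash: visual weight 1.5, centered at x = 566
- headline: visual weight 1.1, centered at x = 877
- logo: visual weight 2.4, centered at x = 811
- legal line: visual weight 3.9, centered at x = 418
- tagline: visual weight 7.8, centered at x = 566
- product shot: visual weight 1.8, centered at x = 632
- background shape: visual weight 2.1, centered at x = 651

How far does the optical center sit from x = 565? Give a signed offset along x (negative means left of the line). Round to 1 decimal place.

Total weight = 1.5 + 1.1 + 2.4 + 3.9 + 7.8 + 1.8 + 2.1 = 20.6.
Σw·x = 12309.8; x̄ = 12309.8/20.6 ≈ 597.56.
Difference: 597.56 − 565 ≈ 32.56.

≈ 32.6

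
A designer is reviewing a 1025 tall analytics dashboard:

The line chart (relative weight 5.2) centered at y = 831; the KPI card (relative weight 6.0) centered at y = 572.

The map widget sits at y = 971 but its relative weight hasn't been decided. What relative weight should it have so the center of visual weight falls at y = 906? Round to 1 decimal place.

w ≈ 36.8

Fixed elements: Σw = 5.2 + 6.0 = 11.2, Σw·y = 5.2·831 + 6.0·572 = 7753.2.
For the centroid to hit 906: (7753.2 + w·971) / (11.2 + w) = 906.
Solving: w = (906·11.2 − 7753.2) / (971 − 906) = 2394.0 / 65 ≈ 36.83.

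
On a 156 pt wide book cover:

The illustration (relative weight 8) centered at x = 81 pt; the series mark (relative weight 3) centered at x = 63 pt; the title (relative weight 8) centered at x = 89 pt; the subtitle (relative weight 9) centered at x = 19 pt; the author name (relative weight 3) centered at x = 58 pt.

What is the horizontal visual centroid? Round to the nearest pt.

Weights sum to 8 + 3 + 8 + 9 + 3 = 31.
x: (8·81 + 3·63 + 8·89 + 9·19 + 3·58) / 31 = 1894 / 31 ≈ 61.10

x ≈ 61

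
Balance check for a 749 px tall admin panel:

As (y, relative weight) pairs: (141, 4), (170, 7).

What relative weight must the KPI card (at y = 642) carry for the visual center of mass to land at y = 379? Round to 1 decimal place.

w ≈ 9.2

Fixed elements: Σw = 4 + 7 = 11, Σw·y = 4·141 + 7·170 = 1754.
Set Σw·y/Σw = 379: (1754 + 642w) = 379·(11 + w).
Solving: w = (379·11 − 1754) / (642 − 379) = 2415 / 263 ≈ 9.18.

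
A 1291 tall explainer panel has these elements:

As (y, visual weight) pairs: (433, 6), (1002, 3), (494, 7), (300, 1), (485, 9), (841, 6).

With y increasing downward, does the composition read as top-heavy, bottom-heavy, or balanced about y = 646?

top-heavy

Σw = 6 + 3 + 7 + 1 + 9 + 6 = 32.
Σw·y = 18773; ȳ = 18773/32 ≈ 586.66.
586.7 vs midline 646 → top-heavy.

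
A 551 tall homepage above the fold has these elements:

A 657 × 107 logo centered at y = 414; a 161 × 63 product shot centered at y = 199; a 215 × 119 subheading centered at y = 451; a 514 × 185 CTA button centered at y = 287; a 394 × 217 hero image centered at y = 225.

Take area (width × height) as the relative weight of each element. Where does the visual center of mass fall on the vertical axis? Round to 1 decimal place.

y ≈ 311.2

Taking area as weight: logo 657·107 = 70299, product shot 161·63 = 10143, subheading 215·119 = 25585, CTA button 514·185 = 95090, hero image 394·217 = 85498. Sum 286615.
y-moment: 70299·414 + 10143·199 + 25585·451 + 95090·287 + 85498·225 = 89188958; centroid 89188958/286615 ≈ 311.18.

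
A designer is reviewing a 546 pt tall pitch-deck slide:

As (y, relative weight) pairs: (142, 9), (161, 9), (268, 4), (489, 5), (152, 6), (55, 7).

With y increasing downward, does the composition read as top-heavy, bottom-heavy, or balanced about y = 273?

top-heavy

Weights sum to 9 + 9 + 4 + 5 + 6 + 7 = 40.
Σw·y = 7541; ȳ = 7541/40 ≈ 188.53.
Since 188.5 is above (smaller y than) 273, the composition reads top-heavy.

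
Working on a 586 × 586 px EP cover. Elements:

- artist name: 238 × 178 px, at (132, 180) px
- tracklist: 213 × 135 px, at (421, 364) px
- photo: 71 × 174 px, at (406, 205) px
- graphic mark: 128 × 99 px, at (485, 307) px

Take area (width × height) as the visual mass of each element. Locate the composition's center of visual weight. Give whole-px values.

Areas: artist name 238·178 = 42364, tracklist 213·135 = 28755, photo 71·174 = 12354, graphic mark 128·99 = 12672. Total weight = 96145.
x: (42364·132 + 28755·421 + 12354·406 + 12672·485) / 96145 = 28859547 / 96145 ≈ 300.17
y: (42364·180 + 28755·364 + 12354·205 + 12672·307) / 96145 = 24515214 / 96145 ≈ 254.98

(300, 255)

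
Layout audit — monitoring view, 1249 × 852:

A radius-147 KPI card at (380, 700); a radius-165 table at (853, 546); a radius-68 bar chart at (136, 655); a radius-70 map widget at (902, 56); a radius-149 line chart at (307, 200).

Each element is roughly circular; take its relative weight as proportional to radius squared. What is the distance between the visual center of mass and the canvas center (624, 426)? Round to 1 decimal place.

r² weights: KPI card 147² = 21609, table 165² = 27225, bar chart 68² = 4624, map widget 70² = 4900, line chart 149² = 22201. Total = 80559.
Σw·x = 21609·380 + 27225·853 + 4624·136 + 4900·902 + 22201·307 = 43298716, so x̄ = 43298716/80559 ≈ 537.48.
Σw·y = 21609·700 + 27225·546 + 4624·655 + 4900·56 + 22201·200 = 37734470, so ȳ = 37734470/80559 ≈ 468.41.
Relative to (624, 426): Δ = (-86.52, 42.41); |Δ| = √(-86.52² + 42.41²) ≈ 96.36.

≈ 96.4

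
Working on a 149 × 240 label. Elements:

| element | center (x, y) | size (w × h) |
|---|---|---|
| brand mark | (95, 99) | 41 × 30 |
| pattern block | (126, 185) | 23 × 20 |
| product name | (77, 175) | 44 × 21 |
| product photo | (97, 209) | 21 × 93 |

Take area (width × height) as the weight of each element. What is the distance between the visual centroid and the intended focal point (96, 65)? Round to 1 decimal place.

Areas: brand mark 41·30 = 1230, pattern block 23·20 = 460, product name 44·21 = 924, product photo 21·93 = 1953. Total weight = 4567.
x: (1230·95 + 460·126 + 924·77 + 1953·97) / 4567 = 435399 / 4567 ≈ 95.34
y: (1230·99 + 460·185 + 924·175 + 1953·209) / 4567 = 776747 / 4567 ≈ 170.08
Relative to (96, 65): Δ = (-0.66, 105.08); |Δ| = √(-0.66² + 105.08²) ≈ 105.08.

≈ 105.1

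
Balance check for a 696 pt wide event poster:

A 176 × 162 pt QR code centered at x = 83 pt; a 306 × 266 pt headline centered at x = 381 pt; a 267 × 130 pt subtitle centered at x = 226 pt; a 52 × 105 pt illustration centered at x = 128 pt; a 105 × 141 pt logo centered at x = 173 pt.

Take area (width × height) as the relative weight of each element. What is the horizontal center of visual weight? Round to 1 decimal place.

Taking area as weight: QR code 176·162 = 28512, headline 306·266 = 81396, subtitle 267·130 = 34710, illustration 52·105 = 5460, logo 105·141 = 14805. Sum 164883.
x: (28512·83 + 81396·381 + 34710·226 + 5460·128 + 14805·173) / 164883 = 44482977 / 164883 ≈ 269.79

x ≈ 269.8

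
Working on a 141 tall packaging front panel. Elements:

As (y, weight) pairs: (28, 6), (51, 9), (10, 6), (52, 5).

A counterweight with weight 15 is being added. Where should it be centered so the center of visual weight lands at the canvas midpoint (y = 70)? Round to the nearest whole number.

New total weight: (6 + 9 + 6 + 5) + 15 = 41.
y: target moment 41×70 = 2870; current 6·28 + 9·51 + 6·10 + 5·52 = 947; the counterweight supplies 1923, so y = 1923/15 ≈ 128.20.

y ≈ 128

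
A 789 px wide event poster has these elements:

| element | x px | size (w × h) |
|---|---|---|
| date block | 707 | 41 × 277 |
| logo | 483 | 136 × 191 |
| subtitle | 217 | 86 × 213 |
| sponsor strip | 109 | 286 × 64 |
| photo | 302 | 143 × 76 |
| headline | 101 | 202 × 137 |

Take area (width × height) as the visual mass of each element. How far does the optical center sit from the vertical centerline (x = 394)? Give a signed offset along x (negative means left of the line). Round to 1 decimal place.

≈ -104.0 px

Areas: date block 41·277 = 11357, logo 136·191 = 25976, subtitle 86·213 = 18318, sponsor strip 286·64 = 18304, photo 143·76 = 10868, headline 202·137 = 27674. Total weight = 112497.
Σw·x = 32623159; x̄ = 32623159/112497 ≈ 289.99.
Against x = 394, that's 289.99 − 394 = -104.01.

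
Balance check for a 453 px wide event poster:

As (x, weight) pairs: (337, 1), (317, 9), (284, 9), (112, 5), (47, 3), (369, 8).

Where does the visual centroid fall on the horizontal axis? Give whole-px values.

Weights sum to 1 + 9 + 9 + 5 + 3 + 8 = 35.
x-moment: 1·337 + 9·317 + 9·284 + 5·112 + 3·47 + 8·369 = 9399; centroid 9399/35 ≈ 268.54.

x ≈ 269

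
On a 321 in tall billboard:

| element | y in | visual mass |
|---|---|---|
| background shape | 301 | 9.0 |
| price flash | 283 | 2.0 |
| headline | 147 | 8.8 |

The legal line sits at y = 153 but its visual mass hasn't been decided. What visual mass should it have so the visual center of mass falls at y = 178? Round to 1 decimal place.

w ≈ 41.8

Known weights sum to 9.0 + 2.0 + 8.8 = 19.8; their moment is 9.0·301 + 2.0·283 + 8.8·147 = 4568.6.
Set Σw·y/Σw = 178: (4568.6 + 153w) = 178·(19.8 + w).
Solving: w = (178·19.8 − 4568.6) / (153 − 178) = -1044.2 / -25 ≈ 41.77.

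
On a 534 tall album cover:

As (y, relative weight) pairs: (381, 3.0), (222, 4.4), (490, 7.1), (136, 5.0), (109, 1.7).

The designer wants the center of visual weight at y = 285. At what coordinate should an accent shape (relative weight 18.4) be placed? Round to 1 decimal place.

After adding the accent shape, total weight = 3.0 + 4.4 + 7.1 + 5.0 + 1.7 + 18.4 = 39.6.
y: target moment 39.6×285 = 11286.0; current 3.0·381 + 4.4·222 + 7.1·490 + 5.0·136 + 1.7·109 = 6464.1; the accent shape supplies 4821.9, so y = 4821.9/18.4 ≈ 262.06.

y ≈ 262.1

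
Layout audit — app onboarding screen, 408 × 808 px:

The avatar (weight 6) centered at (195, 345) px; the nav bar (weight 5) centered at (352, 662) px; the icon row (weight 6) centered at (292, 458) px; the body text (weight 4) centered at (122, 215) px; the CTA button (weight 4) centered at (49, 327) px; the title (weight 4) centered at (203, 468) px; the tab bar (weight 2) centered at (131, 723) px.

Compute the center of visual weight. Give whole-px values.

(208, 439)

Σw = 6 + 5 + 6 + 4 + 4 + 4 + 2 = 31.
x-moment: 6·195 + 5·352 + 6·292 + 4·122 + 4·49 + 4·203 + 2·131 = 6440; centroid 6440/31 ≈ 207.74.
y-moment: 6·345 + 5·662 + 6·458 + 4·215 + 4·327 + 4·468 + 2·723 = 13614; centroid 13614/31 ≈ 439.16.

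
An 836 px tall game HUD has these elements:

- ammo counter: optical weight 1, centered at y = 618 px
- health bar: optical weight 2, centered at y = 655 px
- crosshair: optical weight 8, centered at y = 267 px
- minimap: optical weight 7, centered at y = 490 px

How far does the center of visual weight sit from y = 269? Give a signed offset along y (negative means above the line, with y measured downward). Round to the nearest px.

≈ 147 px

Weights sum to 1 + 2 + 8 + 7 = 18.
y: (1·618 + 2·655 + 8·267 + 7·490) / 18 = 7494 / 18 ≈ 416.33
Difference: 416.33 − 269 ≈ 147.33.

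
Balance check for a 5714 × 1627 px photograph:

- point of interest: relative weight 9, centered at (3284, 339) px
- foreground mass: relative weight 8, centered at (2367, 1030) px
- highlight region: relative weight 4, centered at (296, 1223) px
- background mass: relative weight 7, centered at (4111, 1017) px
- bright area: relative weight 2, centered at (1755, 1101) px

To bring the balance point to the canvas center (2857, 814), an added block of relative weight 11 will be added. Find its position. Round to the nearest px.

(3198, 715)

New total weight: (9 + 8 + 4 + 7 + 2) + 11 = 41.
x: target moment 41×2857 = 117137; current 9·3284 + 8·2367 + 4·296 + 7·4111 + 2·1755 = 81963; the added block supplies 35174, so x = 35174/11 ≈ 3197.64.
y: target moment 41×814 = 33374; current 9·339 + 8·1030 + 4·1223 + 7·1017 + 2·1101 = 25504; the added block supplies 7870, so y = 7870/11 ≈ 715.45.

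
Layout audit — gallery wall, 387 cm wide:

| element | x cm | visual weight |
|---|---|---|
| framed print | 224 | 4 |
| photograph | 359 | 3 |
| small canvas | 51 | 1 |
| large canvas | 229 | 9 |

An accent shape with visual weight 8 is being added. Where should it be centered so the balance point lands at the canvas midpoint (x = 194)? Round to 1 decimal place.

New total weight: (4 + 3 + 1 + 9) + 8 = 25.
x: need Σw·x = 25·194 = 4850. Existing = 4·224 + 3·359 + 1·51 + 9·229 = 4085. Remainder 765 / 8 ≈ 95.62.

x ≈ 95.6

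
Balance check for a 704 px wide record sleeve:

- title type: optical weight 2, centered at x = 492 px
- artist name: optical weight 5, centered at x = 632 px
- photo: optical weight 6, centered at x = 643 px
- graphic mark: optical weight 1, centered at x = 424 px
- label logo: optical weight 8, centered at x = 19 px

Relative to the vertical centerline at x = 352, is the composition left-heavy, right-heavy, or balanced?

Total weight = 2 + 5 + 6 + 1 + 8 = 22.
x-moment: 2·492 + 5·632 + 6·643 + 1·424 + 8·19 = 8578; centroid 8578/22 ≈ 389.91.
Since 389.9 is right of 352, the composition reads right-heavy.

right-heavy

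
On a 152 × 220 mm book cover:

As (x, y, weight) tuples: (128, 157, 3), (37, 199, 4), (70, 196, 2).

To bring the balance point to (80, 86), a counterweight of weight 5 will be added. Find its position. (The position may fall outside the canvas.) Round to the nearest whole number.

(90, -91)

With the counterweight, Σw becomes 3 + 4 + 2 + 5 = 14.
Along x: (672 + 5·x) / 14 = 80 (existing moment 3·128 + 4·37 + 2·70 = 672) ⇒ x = (1120 − 672) / 5 ≈ 89.60.
Along y: (1659 + 5·y) / 14 = 86 (existing moment 3·157 + 4·199 + 2·196 = 1659) ⇒ y = (1204 − 1659) / 5 ≈ -91.00.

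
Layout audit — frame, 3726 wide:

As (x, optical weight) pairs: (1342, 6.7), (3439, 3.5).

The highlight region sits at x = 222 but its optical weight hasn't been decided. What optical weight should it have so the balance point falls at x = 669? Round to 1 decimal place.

w ≈ 31.8

Known weights sum to 6.7 + 3.5 = 10.2; their moment is 6.7·1342 + 3.5·3439 = 21027.9.
Balance at x = 669 requires (21027.9 + w·222) / (10.2 + w) = 669.
So w = (669·10.2 − 21027.9)/(222 − 669) = -14204.1/-447 ≈ 31.78.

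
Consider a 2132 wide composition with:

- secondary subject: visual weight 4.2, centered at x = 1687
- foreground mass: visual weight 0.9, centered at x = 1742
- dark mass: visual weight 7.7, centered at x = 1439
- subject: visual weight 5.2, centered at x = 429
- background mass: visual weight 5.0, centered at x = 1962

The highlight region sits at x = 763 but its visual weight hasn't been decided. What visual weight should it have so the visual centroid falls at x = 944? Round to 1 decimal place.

w ≈ 55.6

Existing Σw = 23.0 (4.2 + 0.9 + 7.7 + 5.2 + 5.0); existing moment 4.2·1687 + 0.9·1742 + 7.7·1439 + 5.2·429 + 5.0·1962 = 31774.3.
Balance at x = 944 requires (31774.3 + w·763) / (23.0 + w) = 944.
Solving: w = (944·23.0 − 31774.3) / (763 − 944) = -10062.3 / -181 ≈ 55.59.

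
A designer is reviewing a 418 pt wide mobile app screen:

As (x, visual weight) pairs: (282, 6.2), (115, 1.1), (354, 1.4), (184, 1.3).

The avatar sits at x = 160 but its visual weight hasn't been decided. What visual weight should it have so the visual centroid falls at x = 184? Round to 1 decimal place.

w ≈ 32.1

Known weights sum to 6.2 + 1.1 + 1.4 + 1.3 = 10.0; their moment is 6.2·282 + 1.1·115 + 1.4·354 + 1.3·184 = 2609.7.
Set Σw·x/Σw = 184: (2609.7 + 160w) = 184·(10.0 + w).
So w = (184·10.0 − 2609.7)/(160 − 184) = -769.7/-24 ≈ 32.07.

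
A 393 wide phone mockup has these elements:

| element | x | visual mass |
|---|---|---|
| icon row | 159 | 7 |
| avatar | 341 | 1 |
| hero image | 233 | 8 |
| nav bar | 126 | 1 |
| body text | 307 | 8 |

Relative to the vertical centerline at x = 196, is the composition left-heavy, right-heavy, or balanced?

Weights sum to 7 + 1 + 8 + 1 + 8 = 25.
x-moment: 7·159 + 1·341 + 8·233 + 1·126 + 8·307 = 5900; centroid 5900/25 ≈ 236.00.
236.0 lies right of the midline 196, so the layout is right-heavy.

right-heavy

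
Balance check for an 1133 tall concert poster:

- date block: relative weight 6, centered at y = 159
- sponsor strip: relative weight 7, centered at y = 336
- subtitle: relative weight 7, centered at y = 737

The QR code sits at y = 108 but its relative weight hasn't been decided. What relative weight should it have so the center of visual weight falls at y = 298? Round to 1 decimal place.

w ≈ 13.2

Existing Σw = 20 (6 + 7 + 7); existing moment 6·159 + 7·336 + 7·737 = 8465.
For the centroid to hit 298: (8465 + w·108) / (20 + w) = 298.
Solving: w = (298·20 − 8465) / (108 − 298) = -2505 / -190 ≈ 13.18.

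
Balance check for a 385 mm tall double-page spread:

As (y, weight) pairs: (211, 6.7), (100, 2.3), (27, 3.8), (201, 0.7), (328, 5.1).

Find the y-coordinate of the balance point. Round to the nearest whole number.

y ≈ 191

Total weight = 6.7 + 2.3 + 3.8 + 0.7 + 5.1 = 18.6.
y: (6.7·211 + 2.3·100 + 3.8·27 + 0.7·201 + 5.1·328) / 18.6 = 3559.8 / 18.6 ≈ 191.39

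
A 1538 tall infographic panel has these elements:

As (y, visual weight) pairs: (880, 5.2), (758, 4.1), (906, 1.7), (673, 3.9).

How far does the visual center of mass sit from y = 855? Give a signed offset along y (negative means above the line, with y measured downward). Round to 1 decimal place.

≈ -59.8

Total weight = 5.2 + 4.1 + 1.7 + 3.9 = 14.9.
y-moment: 5.2·880 + 4.1·758 + 1.7·906 + 3.9·673 = 11848.7; centroid 11848.7/14.9 ≈ 795.21.
Offset from y = 855: 795.21 − 855 ≈ -59.79.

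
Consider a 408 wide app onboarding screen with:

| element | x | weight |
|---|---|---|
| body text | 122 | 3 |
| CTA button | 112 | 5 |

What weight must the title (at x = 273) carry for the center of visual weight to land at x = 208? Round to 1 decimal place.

w ≈ 11.4

Known weights sum to 3 + 5 = 8; their moment is 3·122 + 5·112 = 926.
Set Σw·x/Σw = 208: (926 + 273w) = 208·(8 + w).
So w = (208·8 − 926)/(273 − 208) = 738/65 ≈ 11.35.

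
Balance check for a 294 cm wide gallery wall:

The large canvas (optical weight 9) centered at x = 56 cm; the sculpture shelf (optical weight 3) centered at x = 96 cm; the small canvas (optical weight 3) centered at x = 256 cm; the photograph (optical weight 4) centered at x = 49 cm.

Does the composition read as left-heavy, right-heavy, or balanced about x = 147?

left-heavy

Σw = 9 + 3 + 3 + 4 = 19.
Σw·x = 9·56 + 3·96 + 3·256 + 4·49 = 1756, so x̄ = 1756/19 ≈ 92.42.
Since 92.4 is left of 147, the composition reads left-heavy.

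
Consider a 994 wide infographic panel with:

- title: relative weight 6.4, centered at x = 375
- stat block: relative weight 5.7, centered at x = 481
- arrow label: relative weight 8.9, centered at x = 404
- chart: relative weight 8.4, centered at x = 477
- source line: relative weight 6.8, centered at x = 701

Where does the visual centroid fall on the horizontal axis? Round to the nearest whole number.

Σw = 6.4 + 5.7 + 8.9 + 8.4 + 6.8 = 36.2.
x-moment: 6.4·375 + 5.7·481 + 8.9·404 + 8.4·477 + 6.8·701 = 17510.9; centroid 17510.9/36.2 ≈ 483.73.

x ≈ 484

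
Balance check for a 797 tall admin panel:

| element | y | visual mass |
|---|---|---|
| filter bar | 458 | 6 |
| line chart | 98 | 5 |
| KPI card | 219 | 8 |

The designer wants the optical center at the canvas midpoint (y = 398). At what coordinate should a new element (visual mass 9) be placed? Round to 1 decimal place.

New total weight: (6 + 5 + 8) + 9 = 28.
y: need Σw·y = 28·398 = 11144. Existing = 6·458 + 5·98 + 8·219 = 4990. Remainder 6154 / 9 ≈ 683.78.

y ≈ 683.8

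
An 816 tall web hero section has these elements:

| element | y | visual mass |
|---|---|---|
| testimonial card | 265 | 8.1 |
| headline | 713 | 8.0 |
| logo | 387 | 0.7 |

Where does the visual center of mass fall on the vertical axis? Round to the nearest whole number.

y ≈ 483

Total weight = 8.1 + 8.0 + 0.7 = 16.8.
y: (8.1·265 + 8.0·713 + 0.7·387) / 16.8 = 8121.4 / 16.8 ≈ 483.42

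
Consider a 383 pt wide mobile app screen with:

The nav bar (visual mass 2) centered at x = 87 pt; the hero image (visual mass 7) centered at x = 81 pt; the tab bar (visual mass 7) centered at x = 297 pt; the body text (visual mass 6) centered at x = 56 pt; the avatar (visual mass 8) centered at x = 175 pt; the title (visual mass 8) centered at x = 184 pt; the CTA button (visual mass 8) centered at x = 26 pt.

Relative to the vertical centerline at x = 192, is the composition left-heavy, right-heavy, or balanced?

Σw = 2 + 7 + 7 + 6 + 8 + 8 + 8 = 46.
x-moment: 2·87 + 7·81 + 7·297 + 6·56 + 8·175 + 8·184 + 8·26 = 6236; centroid 6236/46 ≈ 135.57.
Since 135.6 is left of 192, the composition reads left-heavy.

left-heavy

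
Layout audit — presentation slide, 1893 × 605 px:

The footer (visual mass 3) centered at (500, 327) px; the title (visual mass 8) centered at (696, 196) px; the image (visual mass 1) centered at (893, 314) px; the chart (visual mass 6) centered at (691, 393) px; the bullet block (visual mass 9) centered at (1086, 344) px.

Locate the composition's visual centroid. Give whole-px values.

Total weight = 3 + 8 + 1 + 6 + 9 = 27.
x: (3·500 + 8·696 + 1·893 + 6·691 + 9·1086) / 27 = 21881 / 27 ≈ 810.41
y: (3·327 + 8·196 + 1·314 + 6·393 + 9·344) / 27 = 8317 / 27 ≈ 308.04

(810, 308)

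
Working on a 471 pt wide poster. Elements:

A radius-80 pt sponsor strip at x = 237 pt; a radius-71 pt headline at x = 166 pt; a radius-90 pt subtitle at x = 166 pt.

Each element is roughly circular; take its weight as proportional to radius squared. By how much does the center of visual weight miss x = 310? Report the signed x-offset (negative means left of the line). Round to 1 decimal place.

≈ -120.7 pt

Weights ∝ r²: sponsor strip 80² = 6400, headline 71² = 5041, subtitle 90² = 8100; Σw = 19541.
Σw·x = 6400·237 + 5041·166 + 8100·166 = 3698206, so x̄ = 3698206/19541 ≈ 189.25.
Difference: 189.25 − 310 ≈ -120.75.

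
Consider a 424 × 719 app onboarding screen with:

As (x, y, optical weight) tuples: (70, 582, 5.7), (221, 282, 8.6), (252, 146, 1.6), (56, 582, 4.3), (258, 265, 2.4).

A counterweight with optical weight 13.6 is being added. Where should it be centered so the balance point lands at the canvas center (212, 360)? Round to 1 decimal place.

After adding the counterweight, total weight = 5.7 + 8.6 + 1.6 + 4.3 + 2.4 + 13.6 = 36.2.
x: target moment 36.2×212 = 7674.4; current 5.7·70 + 8.6·221 + 1.6·252 + 4.3·56 + 2.4·258 = 3562.8; the counterweight supplies 4111.6, so x = 4111.6/13.6 ≈ 302.32.
y: target moment 36.2×360 = 13032.0; current 5.7·582 + 8.6·282 + 1.6·146 + 4.3·582 + 2.4·265 = 9114.8; the counterweight supplies 3917.2, so y = 3917.2/13.6 ≈ 288.03.

(302.3, 288.0)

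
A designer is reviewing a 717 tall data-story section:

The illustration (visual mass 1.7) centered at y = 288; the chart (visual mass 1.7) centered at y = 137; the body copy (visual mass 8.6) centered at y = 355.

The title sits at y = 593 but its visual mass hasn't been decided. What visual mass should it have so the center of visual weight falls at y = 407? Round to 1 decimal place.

Known weights sum to 1.7 + 1.7 + 8.6 = 12.0; their moment is 1.7·288 + 1.7·137 + 8.6·355 = 3775.5.
Balance at y = 407 requires (3775.5 + w·593) / (12.0 + w) = 407.
Rearranging, w·(593 − 407) = 407·12.0 − 3775.5 = 1108.5, so w ≈ 1108.5/186 = 5.96.

w ≈ 6.0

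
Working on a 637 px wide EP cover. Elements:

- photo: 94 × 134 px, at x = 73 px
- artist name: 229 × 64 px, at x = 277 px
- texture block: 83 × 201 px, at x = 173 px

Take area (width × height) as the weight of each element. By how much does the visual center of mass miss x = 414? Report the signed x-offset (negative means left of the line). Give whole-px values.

Taking area as weight: photo 94·134 = 12596, artist name 229·64 = 14656, texture block 83·201 = 16683. Sum 43935.
Σw·x = 12596·73 + 14656·277 + 16683·173 = 7865379, so x̄ = 7865379/43935 ≈ 179.02.
Offset from x = 414: 179.02 − 414 ≈ -234.98.

≈ -235 px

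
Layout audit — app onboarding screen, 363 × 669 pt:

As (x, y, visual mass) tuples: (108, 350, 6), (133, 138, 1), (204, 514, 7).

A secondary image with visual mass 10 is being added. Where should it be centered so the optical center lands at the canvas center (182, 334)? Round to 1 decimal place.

After adding the secondary image, total weight = 6 + 1 + 7 + 10 = 24.
Along x: (2209 + 10·x) / 24 = 182 (existing moment 6·108 + 1·133 + 7·204 = 2209) ⇒ x = (4368 − 2209) / 10 ≈ 215.90.
Along y: (5836 + 10·y) / 24 = 334 (existing moment 6·350 + 1·138 + 7·514 = 5836) ⇒ y = (8016 − 5836) / 10 ≈ 218.00.

(215.9, 218.0)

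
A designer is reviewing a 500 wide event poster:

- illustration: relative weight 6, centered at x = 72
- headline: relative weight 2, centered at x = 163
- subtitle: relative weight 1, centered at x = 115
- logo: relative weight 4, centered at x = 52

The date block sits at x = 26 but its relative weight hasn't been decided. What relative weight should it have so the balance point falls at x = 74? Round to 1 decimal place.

Known weights sum to 6 + 2 + 1 + 4 = 13; their moment is 6·72 + 2·163 + 1·115 + 4·52 = 1081.
For the centroid to hit 74: (1081 + w·26) / (13 + w) = 74.
So w = (74·13 − 1081)/(26 − 74) = -119/-48 ≈ 2.48.

w ≈ 2.5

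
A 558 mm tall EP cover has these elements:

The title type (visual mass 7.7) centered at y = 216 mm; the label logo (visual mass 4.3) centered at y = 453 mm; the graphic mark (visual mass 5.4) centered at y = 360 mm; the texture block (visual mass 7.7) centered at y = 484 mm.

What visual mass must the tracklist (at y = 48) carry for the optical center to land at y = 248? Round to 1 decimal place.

w ≈ 15.3

Known weights sum to 7.7 + 4.3 + 5.4 + 7.7 = 25.1; their moment is 7.7·216 + 4.3·453 + 5.4·360 + 7.7·484 = 9281.9.
Set Σw·y/Σw = 248: (9281.9 + 48w) = 248·(25.1 + w).
Solving: w = (248·25.1 − 9281.9) / (48 − 248) = -3057.1 / -200 ≈ 15.29.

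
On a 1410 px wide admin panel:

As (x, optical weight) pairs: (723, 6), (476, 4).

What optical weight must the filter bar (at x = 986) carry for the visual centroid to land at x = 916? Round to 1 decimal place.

w ≈ 41.7

Fixed elements: Σw = 6 + 4 = 10, Σw·x = 6·723 + 4·476 = 6242.
For the centroid to hit 916: (6242 + w·986) / (10 + w) = 916.
Rearranging, w·(986 − 916) = 916·10 − 6242 = 2918, so w ≈ 2918/70 = 41.69.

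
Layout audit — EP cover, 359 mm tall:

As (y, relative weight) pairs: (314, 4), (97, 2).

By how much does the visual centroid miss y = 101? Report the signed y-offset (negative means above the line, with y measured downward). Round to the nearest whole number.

≈ 141 mm

Weights sum to 4 + 2 = 6.
y: (4·314 + 2·97) / 6 = 1450 / 6 ≈ 241.67
Offset from y = 101: 241.67 − 101 ≈ 140.67.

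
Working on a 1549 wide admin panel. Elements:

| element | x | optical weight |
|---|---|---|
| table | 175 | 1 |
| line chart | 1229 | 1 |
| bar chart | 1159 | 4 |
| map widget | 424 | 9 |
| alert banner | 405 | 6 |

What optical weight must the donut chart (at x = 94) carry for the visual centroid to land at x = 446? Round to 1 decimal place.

w ≈ 8.3

Existing Σw = 21 (1 + 1 + 4 + 9 + 6); existing moment 1·175 + 1·1229 + 4·1159 + 9·424 + 6·405 = 12286.
Balance at x = 446 requires (12286 + w·94) / (21 + w) = 446.
Rearranging, w·(94 − 446) = 446·21 − 12286 = -2920, so w ≈ -2920/-352 = 8.30.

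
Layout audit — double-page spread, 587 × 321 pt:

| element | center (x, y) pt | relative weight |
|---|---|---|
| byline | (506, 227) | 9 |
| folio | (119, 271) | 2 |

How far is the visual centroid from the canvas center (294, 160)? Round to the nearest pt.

≈ 160 pt

Total weight = 9 + 2 = 11.
Σw·x = 9·506 + 2·119 = 4792, so x̄ = 4792/11 ≈ 435.64.
Σw·y = 9·227 + 2·271 = 2585, so ȳ = 2585/11 ≈ 235.00.
From (294, 160): dx = 141.64, dy = 75.00, so the distance is √(dx²+dy²) ≈ 160.27.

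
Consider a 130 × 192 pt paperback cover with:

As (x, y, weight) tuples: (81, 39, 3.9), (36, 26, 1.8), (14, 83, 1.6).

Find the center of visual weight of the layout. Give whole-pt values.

(55, 45)

Σw = 3.9 + 1.8 + 1.6 = 7.3.
x: (3.9·81 + 1.8·36 + 1.6·14) / 7.3 = 403.1 / 7.3 ≈ 55.22
y: (3.9·39 + 1.8·26 + 1.6·83) / 7.3 = 331.7 / 7.3 ≈ 45.44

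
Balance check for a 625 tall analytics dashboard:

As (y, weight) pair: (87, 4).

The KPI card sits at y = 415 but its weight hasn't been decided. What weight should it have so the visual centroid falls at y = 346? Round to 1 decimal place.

w ≈ 15.0

The single fixed element contributes weight 4, moment 4·87 = 348.
For the centroid to hit 346: (348 + w·415) / (4 + w) = 346.
Rearranging, w·(415 − 346) = 346·4 − 348 = 1036, so w ≈ 1036/69 = 15.01.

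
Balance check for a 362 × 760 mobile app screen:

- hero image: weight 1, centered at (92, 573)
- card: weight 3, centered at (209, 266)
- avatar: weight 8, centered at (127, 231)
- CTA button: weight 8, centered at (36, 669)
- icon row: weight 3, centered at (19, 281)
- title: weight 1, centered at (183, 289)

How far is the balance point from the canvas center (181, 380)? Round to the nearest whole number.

Total weight = 1 + 3 + 8 + 8 + 3 + 1 = 24.
x: (1·92 + 3·209 + 8·127 + 8·36 + 3·19 + 1·183) / 24 = 2263 / 24 ≈ 94.29
y: (1·573 + 3·266 + 8·231 + 8·669 + 3·281 + 1·289) / 24 = 9703 / 24 ≈ 404.29
Relative to (181, 380): Δ = (-86.71, 24.29); |Δ| = √(-86.71² + 24.29²) ≈ 90.05.

≈ 90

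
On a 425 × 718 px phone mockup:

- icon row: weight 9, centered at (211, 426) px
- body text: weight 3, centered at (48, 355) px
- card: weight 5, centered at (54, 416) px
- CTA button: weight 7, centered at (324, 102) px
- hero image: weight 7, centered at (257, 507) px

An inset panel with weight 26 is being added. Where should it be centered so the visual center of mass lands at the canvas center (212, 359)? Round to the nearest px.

New total weight: (9 + 3 + 5 + 7 + 7) + 26 = 57.
Along x: (6380 + 26·x) / 57 = 212 (existing moment 9·211 + 3·48 + 5·54 + 7·324 + 7·257 = 6380) ⇒ x = (12084 − 6380) / 26 ≈ 219.38.
Along y: (11242 + 26·y) / 57 = 359 (existing moment 9·426 + 3·355 + 5·416 + 7·102 + 7·507 = 11242) ⇒ y = (20463 − 11242) / 26 ≈ 354.65.

(219, 355)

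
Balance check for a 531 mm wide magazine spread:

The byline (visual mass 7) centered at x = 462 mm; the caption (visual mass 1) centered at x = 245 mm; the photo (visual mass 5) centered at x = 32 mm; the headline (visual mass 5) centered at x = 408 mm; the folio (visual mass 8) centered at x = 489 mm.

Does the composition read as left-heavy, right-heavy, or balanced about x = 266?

Σw = 7 + 1 + 5 + 5 + 8 = 26.
Σw·x = 7·462 + 1·245 + 5·32 + 5·408 + 8·489 = 9591, so x̄ = 9591/26 ≈ 368.88.
Since 368.9 is right of 266, the composition reads right-heavy.

right-heavy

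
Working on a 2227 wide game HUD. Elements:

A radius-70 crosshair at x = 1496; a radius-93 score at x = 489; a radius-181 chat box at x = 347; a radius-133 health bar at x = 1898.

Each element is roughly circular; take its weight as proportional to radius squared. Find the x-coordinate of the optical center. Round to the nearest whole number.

r² weights: crosshair 70² = 4900, score 93² = 8649, chat box 181² = 32761, health bar 133² = 17689. Total = 63999.
Σw·x = 4900·1496 + 8649·489 + 32761·347 + 17689·1898 = 56501550, so x̄ = 56501550/63999 ≈ 882.85.

x ≈ 883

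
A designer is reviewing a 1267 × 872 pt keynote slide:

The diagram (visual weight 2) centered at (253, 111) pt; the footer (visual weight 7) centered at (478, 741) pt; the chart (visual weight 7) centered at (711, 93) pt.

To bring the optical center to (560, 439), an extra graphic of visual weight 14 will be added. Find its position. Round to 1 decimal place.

(569.4, 507.9)

New total weight: (2 + 7 + 7) + 14 = 30.
x: target moment 30×560 = 16800; current 2·253 + 7·478 + 7·711 = 8829; the extra graphic supplies 7971, so x = 7971/14 ≈ 569.36.
y: target moment 30×439 = 13170; current 2·111 + 7·741 + 7·93 = 6060; the extra graphic supplies 7110, so y = 7110/14 ≈ 507.86.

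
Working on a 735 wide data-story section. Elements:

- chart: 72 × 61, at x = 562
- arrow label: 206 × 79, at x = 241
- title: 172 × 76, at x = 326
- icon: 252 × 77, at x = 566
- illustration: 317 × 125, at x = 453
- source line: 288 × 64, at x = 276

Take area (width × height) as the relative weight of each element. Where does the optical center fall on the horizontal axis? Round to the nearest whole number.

Areas: chart 72·61 = 4392, arrow label 206·79 = 16274, title 172·76 = 13072, icon 252·77 = 19404, illustration 317·125 = 39625, source line 288·64 = 18432. Total weight = 111199.
x: moment 44671831 / weight 111199 ≈ 401.73

x ≈ 402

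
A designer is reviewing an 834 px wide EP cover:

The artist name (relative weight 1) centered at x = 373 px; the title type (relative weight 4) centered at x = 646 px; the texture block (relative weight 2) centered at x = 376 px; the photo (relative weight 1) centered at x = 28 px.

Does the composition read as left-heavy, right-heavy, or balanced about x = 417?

Weights sum to 1 + 4 + 2 + 1 = 8.
x-moment: 1·373 + 4·646 + 2·376 + 1·28 = 3737; centroid 3737/8 ≈ 467.12.
Since 467.1 is right of 417, the composition reads right-heavy.

right-heavy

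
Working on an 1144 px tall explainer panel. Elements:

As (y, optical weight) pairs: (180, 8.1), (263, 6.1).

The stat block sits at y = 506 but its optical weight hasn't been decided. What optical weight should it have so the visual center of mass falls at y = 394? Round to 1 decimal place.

Existing Σw = 14.2 (8.1 + 6.1); existing moment 8.1·180 + 6.1·263 = 3062.3.
Set Σw·y/Σw = 394: (3062.3 + 506w) = 394·(14.2 + w).
Solving: w = (394·14.2 − 3062.3) / (506 − 394) = 2532.5 / 112 ≈ 22.61.

w ≈ 22.6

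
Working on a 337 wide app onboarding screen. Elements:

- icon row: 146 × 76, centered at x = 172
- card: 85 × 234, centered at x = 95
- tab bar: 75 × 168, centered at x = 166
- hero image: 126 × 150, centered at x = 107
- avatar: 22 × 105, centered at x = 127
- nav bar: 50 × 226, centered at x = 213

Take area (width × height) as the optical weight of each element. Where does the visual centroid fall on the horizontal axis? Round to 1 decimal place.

x ≈ 139.5

Areas: icon row 146·76 = 11096, card 85·234 = 19890, tab bar 75·168 = 12600, hero image 126·150 = 18900, avatar 22·105 = 2310, nav bar 50·226 = 11300. Total weight = 76096.
x: (11096·172 + 19890·95 + 12600·166 + 18900·107 + 2310·127 + 11300·213) / 76096 = 10612232 / 76096 ≈ 139.46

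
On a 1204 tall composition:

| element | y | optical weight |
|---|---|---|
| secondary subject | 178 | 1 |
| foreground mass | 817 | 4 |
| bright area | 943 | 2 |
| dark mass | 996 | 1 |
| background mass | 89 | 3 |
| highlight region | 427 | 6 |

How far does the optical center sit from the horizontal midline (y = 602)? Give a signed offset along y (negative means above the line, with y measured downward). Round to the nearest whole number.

Weights sum to 1 + 4 + 2 + 1 + 3 + 6 = 17.
y: moment 9157 / weight 17 ≈ 538.65
Against y = 602, that's 538.65 − 602 = -63.35.

≈ -63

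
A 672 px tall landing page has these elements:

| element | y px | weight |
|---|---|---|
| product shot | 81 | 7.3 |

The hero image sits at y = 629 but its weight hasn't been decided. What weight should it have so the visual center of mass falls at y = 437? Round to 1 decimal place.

The single fixed element contributes weight 7.3, moment 7.3·81 = 591.3.
For the centroid to hit 437: (591.3 + w·629) / (7.3 + w) = 437.
Rearranging, w·(629 − 437) = 437·7.3 − 591.3 = 2598.8, so w ≈ 2598.8/192 = 13.54.

w ≈ 13.5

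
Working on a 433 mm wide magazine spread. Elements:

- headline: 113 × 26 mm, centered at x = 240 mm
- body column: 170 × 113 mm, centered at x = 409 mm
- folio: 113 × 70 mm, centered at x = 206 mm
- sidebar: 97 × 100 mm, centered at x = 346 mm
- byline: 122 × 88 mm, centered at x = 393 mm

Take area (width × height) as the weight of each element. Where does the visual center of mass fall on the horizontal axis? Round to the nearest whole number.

x ≈ 352

Areas → weights: headline 113·26 = 2938, body column 170·113 = 19210, folio 113·70 = 7910, sidebar 97·100 = 9700, byline 122·88 = 10736; Σw = 50494.
x: (2938·240 + 19210·409 + 7910·206 + 9700·346 + 10736·393) / 50494 = 17766918 / 50494 ≈ 351.86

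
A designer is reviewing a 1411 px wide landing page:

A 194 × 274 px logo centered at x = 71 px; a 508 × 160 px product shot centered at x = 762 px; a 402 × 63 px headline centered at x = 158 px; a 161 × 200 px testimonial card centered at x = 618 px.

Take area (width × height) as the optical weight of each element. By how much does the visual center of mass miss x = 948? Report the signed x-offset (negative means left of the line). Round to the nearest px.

Areas → weights: logo 194·274 = 53156, product shot 508·160 = 81280, headline 402·63 = 25326, testimonial card 161·200 = 32200; Σw = 191962.
x-moment: 53156·71 + 81280·762 + 25326·158 + 32200·618 = 89610544; centroid 89610544/191962 ≈ 466.81.
Offset from x = 948: 466.81 − 948 ≈ -481.19.

≈ -481 px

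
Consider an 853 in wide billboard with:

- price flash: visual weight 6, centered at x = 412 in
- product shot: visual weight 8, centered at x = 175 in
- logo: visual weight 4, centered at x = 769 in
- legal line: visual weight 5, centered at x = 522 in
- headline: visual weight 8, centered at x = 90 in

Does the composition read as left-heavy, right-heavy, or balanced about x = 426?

Total weight = 6 + 8 + 4 + 5 + 8 = 31.
x: (6·412 + 8·175 + 4·769 + 5·522 + 8·90) / 31 = 10278 / 31 ≈ 331.55
Since 331.5 is left of 426, the composition reads left-heavy.

left-heavy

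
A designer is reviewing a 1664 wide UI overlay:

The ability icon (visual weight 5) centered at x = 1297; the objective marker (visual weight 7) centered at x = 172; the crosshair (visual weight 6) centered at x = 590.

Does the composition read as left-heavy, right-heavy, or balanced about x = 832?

Weights sum to 5 + 7 + 6 = 18.
x-moment: 5·1297 + 7·172 + 6·590 = 11229; centroid 11229/18 ≈ 623.83.
623.8 lies left of the midline 832, so the layout is left-heavy.

left-heavy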